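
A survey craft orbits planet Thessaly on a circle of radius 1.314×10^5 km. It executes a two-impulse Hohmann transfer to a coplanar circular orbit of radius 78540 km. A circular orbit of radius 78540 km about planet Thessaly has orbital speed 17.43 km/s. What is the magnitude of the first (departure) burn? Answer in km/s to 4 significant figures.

Δv₁ = 1.819 km/s

From the circular-orbit relation v² = μ/r at r = 78540 km: μ = v²r = (17.43)² × 78540 = 2.38608×10^7 km³/s².
The Hohmann ellipse has a_t = (r₁ + r₂)/2 = 1.0497×10^5 km.
Circular speed at r = 1.314×10^5 km: v_c = √(μ/r) = 13.4755 km/s.
Transfer-orbit speed at the same r (vis-viva, a = a_t): v_t = √[μ(2/r − 1/a_t)] = 11.6562 km/s.
Δv₁ = |v_t − v_c| = |11.6562 − 13.4755| = 1.819 km/s.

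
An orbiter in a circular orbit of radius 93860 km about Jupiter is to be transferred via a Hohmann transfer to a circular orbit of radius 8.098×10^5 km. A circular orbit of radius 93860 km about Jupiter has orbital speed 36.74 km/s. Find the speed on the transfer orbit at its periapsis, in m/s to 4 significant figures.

v = 49190 m/s

From the circular-orbit relation v² = μ/r at r = 93860 km: μ = v²r = (36.74)² × 93860 = 1.26695×10^8 km³/s².
Transfer-ellipse semi-major axis a_t = (r₁ + r₂)/2 = (93860 + 8.098×10^5)/2 = 4.5183×10^5 km.
The periapsis of the transfer ellipse is at r = 93860 km.
Vis-viva: v = √[μ(2/r − 1/a_t)] = √[1.26695×10^8 × (2/93860 − 1/4.5183×10^5)] = 49.19 km/s.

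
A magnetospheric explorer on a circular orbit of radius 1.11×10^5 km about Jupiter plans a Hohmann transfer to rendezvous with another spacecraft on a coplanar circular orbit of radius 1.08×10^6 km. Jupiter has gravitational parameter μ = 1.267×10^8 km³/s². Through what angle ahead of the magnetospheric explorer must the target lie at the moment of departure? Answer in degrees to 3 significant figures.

Semi-major axis of the transfer orbit: a_t = (1.110×10^5 + 1.080×10^6)/2 = 5.955×10^5 km.
The half-period of the transfer ellipse is t = π√(a_t³/μ) = 1.2826×10^5 s.
Target angular speed ω₂ = √(μ/r₂³) = 1.0029×10^-5 rad/s.
Angle swept by the target during transfer: ω₂·t = 1.2863 rad = 73.70°.
Arrival is 180° from departure on the ellipse, so φ = 180° − 73.70° = 106°.

φ = 106°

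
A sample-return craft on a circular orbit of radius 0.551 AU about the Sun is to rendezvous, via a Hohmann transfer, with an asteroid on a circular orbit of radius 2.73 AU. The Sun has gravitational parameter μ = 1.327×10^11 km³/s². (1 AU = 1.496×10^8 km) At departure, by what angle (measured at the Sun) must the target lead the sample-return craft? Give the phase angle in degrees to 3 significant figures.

In km: r₁ = 0.551 × 1.496×10^8 = 8.24296×10^7 km; r₂ = 2.73 × 1.496×10^8 = 4.08408×10^8 km.
The Hohmann ellipse has a_t = (r₁ + r₂)/2 = 2.454188×10^8 km.
The half-period of the transfer ellipse is t = π√(a_t³/μ) = 3.3157×10^7 s.
The target's mean motion on its circular orbit is ω₂ = √(μ/r₂³) = 4.4136×10^-8 rad/s.
Angle swept by the target during transfer: ω₂·t = 1.46342 rad = 83.848°.
Arrival is 180° from departure on the ellipse, so φ = 180° − 83.848° = 96.2°.

φ = 96.2°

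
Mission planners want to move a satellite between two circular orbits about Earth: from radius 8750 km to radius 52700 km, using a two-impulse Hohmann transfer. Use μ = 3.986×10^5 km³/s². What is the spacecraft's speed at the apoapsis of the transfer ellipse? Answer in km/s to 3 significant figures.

The Hohmann ellipse has a_t = (r₁ + r₂)/2 = 30725 km.
At apoapsis, r = 52700 km.
From the vis-viva equation, v = √[μ(2/r − 1/a_t)] = 1.468 km/s.

v = 1.47 km/s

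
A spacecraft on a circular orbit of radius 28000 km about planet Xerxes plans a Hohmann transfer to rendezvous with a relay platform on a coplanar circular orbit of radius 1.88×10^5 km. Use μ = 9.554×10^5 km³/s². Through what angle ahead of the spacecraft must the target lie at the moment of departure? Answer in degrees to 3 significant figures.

φ = 102°

Semi-major axis of the transfer orbit: a_t = (28000 + 1.880×10^5)/2 = 1.080×10^5 km.
Transfer time t = π√(a_t³/μ) = 1.1408×10^5 s.
Target angular speed ω₂ = √(μ/r₂³) = 1.1991×10^-5 rad/s.
Angle swept by the target during transfer: ω₂·t = 1.3679 rad = 78.37°.
Arrival is 180° from departure on the ellipse, so φ = 180° − 78.37° = 102°.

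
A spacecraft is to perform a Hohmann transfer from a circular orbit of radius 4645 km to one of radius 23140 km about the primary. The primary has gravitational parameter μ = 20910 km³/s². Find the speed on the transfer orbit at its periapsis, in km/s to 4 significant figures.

Transfer-ellipse semi-major axis a_t = (r₁ + r₂)/2 = (4645 + 23140)/2 = 13892.5 km.
At periapsis, r = 4645 km.
From the vis-viva equation, v = √[μ(2/r − 1/a_t)] = 2.738 km/s.

v = 2.738 km/s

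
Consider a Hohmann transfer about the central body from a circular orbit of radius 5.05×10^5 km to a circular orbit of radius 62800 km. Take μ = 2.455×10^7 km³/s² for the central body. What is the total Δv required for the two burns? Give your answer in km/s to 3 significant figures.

Δv = 10.3 km/s

The Hohmann ellipse has a_t = (r₁ + r₂)/2 = 2.839×10^5 km.
At r₁ the circular-orbit speed is v₁ = √(μ/r₁) = 6.972 km/s.
Transfer-orbit speed at r₁ (vis-viva equation): v_a = √[μ(2/r₁ − 1/a_t)] = 3.279 km/s.
First burn Δv₁ = |v_a − v₁| = 3.693 km/s.
Circular speed at r₂: v₂ = √(μ/r₂) = 19.772 km/s.
Transfer-orbit speed at r₂: v_p = √[μ(2/r₂ − 1/a_t)] = 26.370 km/s.
Second burn Δv₂ = |v₂ − v_p| = 6.598 km/s.
Total Δv = Δv₁ + Δv₂ = 10.29 km/s.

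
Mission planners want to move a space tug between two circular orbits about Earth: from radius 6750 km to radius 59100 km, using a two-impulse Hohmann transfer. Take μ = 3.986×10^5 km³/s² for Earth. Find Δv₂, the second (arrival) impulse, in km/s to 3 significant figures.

The Hohmann ellipse has a_t = (r₁ + r₂)/2 = 32925 km.
On the circular orbit at r = 59100 km, v_c = √(μ/r) = 2.597 km/s.
Transfer-orbit speed at the same r (vis-viva, a = a_t): v_t = √[μ(2/r − 1/a_t)] = 1.176 km/s.
Δv₂ = |v_t − v_c| = |1.176 − 2.597| = 1.421 km/s.

Δv₂ = 1.42 km/s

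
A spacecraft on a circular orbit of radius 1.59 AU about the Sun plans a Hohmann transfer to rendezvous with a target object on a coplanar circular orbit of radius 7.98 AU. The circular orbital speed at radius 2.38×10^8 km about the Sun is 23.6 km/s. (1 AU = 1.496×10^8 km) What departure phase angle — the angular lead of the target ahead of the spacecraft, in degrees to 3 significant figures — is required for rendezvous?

From the circular-orbit relation v² = μ/r at r = 2.38×10^8 km: μ = v²r = (23.6)² × 2.38×10^8 = 1.32556×10^11 km³/s².
In km: r₁ = 1.59 × 1.496×10^8 = 2.37864×10^8 km; r₂ = 7.98 × 1.496×10^8 = 1.193808×10^9 km.
The Hohmann ellipse has a_t = (r₁ + r₂)/2 = 7.15836×10^8 km.
The half-period of the transfer ellipse is t = π√(a_t³/μ) = 1.6526×10^8 s.
Target angular speed ω₂ = √(μ/r₂³) = 8.8267×10^-9 rad/s.
Angle swept by the target during transfer: ω₂·t = 1.4587 rad = 83.58°.
Arrival is 180° from departure on the ellipse, so φ = 180° − 83.58° = 96.4°.

φ = 96.4°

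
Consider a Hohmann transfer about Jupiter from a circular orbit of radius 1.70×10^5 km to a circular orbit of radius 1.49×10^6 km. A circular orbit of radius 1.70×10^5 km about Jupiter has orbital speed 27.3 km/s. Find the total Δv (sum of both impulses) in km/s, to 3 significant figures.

Δv = 14.3 km/s

From the circular-orbit relation v² = μ/r at r = 1.70×10^5 km: μ = v²r = (27.3)² × 1.70×10^5 = 1.26699×10^8 km³/s².
The Hohmann ellipse has a_t = (r₁ + r₂)/2 = 8.300×10^5 km.
At r₁ the circular-orbit speed is v₁ = √(μ/r₁) = 27.300 km/s.
On the transfer ellipse at r₁, vis-viva equation gives v_p = √[μ(2/r₁ − 1/a_t)] = 36.578 km/s.
First burn Δv₁ = |v_p − v₁| = 9.278 km/s.
Circular speed at r₂: v₂ = √(μ/r₂) = 9.221 km/s.
Transfer-orbit speed at r₂: v_a = √[μ(2/r₂ − 1/a_t)] = 4.173 km/s.
Second burn Δv₂ = |v₂ − v_a| = 5.048 km/s.
Δv = Δv₁ + Δv₂ = 9.278 + 5.048 = 14.33 km/s.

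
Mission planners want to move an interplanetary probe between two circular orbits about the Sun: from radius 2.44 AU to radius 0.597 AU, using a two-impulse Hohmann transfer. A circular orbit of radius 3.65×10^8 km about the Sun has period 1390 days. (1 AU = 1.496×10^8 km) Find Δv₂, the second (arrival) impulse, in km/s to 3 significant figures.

From Kepler's third law T² = 4π²r³/μ at r = 3.65×10^8 km, T = 1390 days = 1390 × 86400 s = 1.20096×10^8 s: μ = 4π²r³/T² = 1.33101×10^11 km³/s².
In km: r₁ = 2.44 × 1.496×10^8 = 3.65024×10^8 km; r₂ = 0.597 × 1.496×10^8 = 8.93112×10^7 km.
Transfer-ellipse semi-major axis a_t = (r₁ + r₂)/2 = (3.65024×10^8 + 8.93112×10^7)/2 = 2.271676×10^8 km.
On the circular orbit at r = 8.93112×10^7 km, v_c = √(μ/r) = 38.604 km/s.
Vis-viva on the transfer ellipse at r = 8.93112×10^7 km gives v_t = √[μ(2/r − 1/a_t)] = 48.936 km/s.
Δv₂ = |v_t − v_c| = |48.936 − 38.604| = 10.33 km/s.

Δv₂ = 10.3 km/s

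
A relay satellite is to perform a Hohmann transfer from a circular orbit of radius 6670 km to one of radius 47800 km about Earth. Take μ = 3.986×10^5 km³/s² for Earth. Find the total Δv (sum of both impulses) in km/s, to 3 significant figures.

Semi-major axis of the transfer orbit: a_t = (6670 + 47800)/2 = 27235 km.
At r₁ the circular-orbit speed is v₁ = √(μ/r₁) = 7.73047 km/s.
On the transfer ellipse at r₁, vis-viva equation gives v_p = √[μ(2/r₁ − 1/a_t)] = 10.2413 km/s.
First burn Δv₁ = |v_p − v₁| = 2.511 km/s.
Circular speed at r₂: v₂ = √(μ/r₂) = 2.888 km/s.
Transfer-orbit speed at r₂: v_a = √[μ(2/r₂ − 1/a_t)] = 1.429 km/s.
Second burn Δv₂ = |v₂ − v_a| = 1.459 km/s.
Δv = Δv₁ + Δv₂ = 2.511 + 1.459 = 3.970 km/s.

Δv = 3.97 km/s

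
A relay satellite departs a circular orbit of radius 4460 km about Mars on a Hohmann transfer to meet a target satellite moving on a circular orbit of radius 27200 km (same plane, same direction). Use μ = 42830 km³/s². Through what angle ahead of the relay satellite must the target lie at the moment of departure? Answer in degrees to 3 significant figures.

φ = 100°

Semi-major axis of the transfer orbit: a_t = (4460 + 27200)/2 = 15830 km.
The half-period of the transfer ellipse is t = π√(a_t³/μ) = 30234 s.
The target's mean motion on its circular orbit is ω₂ = √(μ/r₂³) = 4.6134×10^-5 rad/s.
Angle swept by the target during transfer: ω₂·t = 1.3948 rad = 79.92°.
Arrival is 180° from departure on the ellipse, so φ = 180° − 79.92° = 100°.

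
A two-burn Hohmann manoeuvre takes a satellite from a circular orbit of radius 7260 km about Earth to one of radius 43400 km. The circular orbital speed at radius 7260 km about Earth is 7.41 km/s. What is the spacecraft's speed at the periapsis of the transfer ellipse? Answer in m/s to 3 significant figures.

From the circular-orbit relation v² = μ/r at r = 7260 km: μ = v²r = (7.41)² × 7260 = 3.98633×10^5 km³/s².
The Hohmann ellipse has a_t = (r₁ + r₂)/2 = 25330 km.
The periapsis of the transfer ellipse is at r = 7260 km.
From the vis-viva equation, v = √[μ(2/r − 1/a_t)] = 9.699 km/s.

v = 9700 m/s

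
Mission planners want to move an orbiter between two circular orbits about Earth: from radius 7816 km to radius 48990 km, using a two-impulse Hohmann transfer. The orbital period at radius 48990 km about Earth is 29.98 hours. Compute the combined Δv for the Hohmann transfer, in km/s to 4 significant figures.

Δv = 3.593 km/s

From Kepler's third law T² = 4π²r³/μ at r = 48990 km, T = 29.98 hours = 29.98 × 3600 s = 1.07928×10^5 s: μ = 4π²r³/T² = 3.98487×10^5 km³/s².
Semi-major axis of the transfer orbit: a_t = (7816 + 48990)/2 = 28403 km.
Circular speed at r₁: v₁ = √(μ/r₁) = √(3.98487×10^5/7816) = 7.140 km/s.
Transfer-orbit speed at r₁ (vis-viva): v_p = √[μ(2/r₁ − 1/a_t)] = 9.377 km/s.
First burn Δv₁ = |v_p − v₁| = 2.237 km/s.
Circular speed at r₂: v₂ = √(μ/r₂) = 2.852 km/s.
Transfer-orbit speed at r₂: v_a = √[μ(2/r₂ − 1/a_t)] = 1.496 km/s.
Second burn Δv₂ = |v₂ − v_a| = 1.356 km/s.
Total Δv = Δv₁ + Δv₂ = 3.593 km/s.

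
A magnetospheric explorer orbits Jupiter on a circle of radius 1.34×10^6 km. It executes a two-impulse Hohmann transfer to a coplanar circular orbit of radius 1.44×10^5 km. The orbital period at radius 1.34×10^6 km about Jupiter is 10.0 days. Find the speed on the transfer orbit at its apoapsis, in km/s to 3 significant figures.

v = 4.29 km/s

From Kepler's third law T² = 4π²r³/μ at r = 1.34×10^6 km, T = 10.0 days = 10.0 × 86400 s = 8.640×10^5 s: μ = 4π²r³/T² = 1.27247×10^8 km³/s².
Transfer-ellipse semi-major axis a_t = (r₁ + r₂)/2 = (1.340×10^6 + 1.440×10^5)/2 = 7.420×10^5 km.
The apoapsis of the transfer ellipse is at r = 1.340×10^6 km.
From the vis-viva equation, v = √[μ(2/r − 1/a_t)] = 4.293 km/s.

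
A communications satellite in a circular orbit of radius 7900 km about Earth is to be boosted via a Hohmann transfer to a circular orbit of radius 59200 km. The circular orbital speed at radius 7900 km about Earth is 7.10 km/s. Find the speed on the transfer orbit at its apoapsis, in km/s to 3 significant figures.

From the circular-orbit relation v² = μ/r at r = 7900 km: μ = v²r = (7.10)² × 7900 = 3.98239×10^5 km³/s².
Semi-major axis of the transfer orbit: a_t = (7900 + 59200)/2 = 33550 km.
At apoapsis, r = 59200 km.
Applying v² = μ(2/r − 1/a_t): v = 1.259 km/s.

v = 1.26 km/s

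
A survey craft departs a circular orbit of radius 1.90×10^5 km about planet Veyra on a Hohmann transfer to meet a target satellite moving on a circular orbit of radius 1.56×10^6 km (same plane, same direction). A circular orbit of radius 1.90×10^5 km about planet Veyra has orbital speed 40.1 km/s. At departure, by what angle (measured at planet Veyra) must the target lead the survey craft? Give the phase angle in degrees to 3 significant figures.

φ = 104°

From the circular-orbit relation v² = μ/r at r = 1.90×10^5 km: μ = v²r = (40.1)² × 1.90×10^5 = 3.05522×10^8 km³/s².
Transfer-ellipse semi-major axis a_t = (r₁ + r₂)/2 = (1.900×10^5 + 1.560×10^6)/2 = 8.750×10^5 km.
The half-period of the transfer ellipse is t = π√(a_t³/μ) = 1.4711×10^5 s.
The target's mean motion on its circular orbit is ω₂ = √(μ/r₂³) = 8.9709×10^-6 rad/s.
Angle swept by the target during transfer: ω₂·t = 1.3197 rad = 75.61°.
Arrival is 180° from departure on the ellipse, so φ = 180° − 75.61° = 104°.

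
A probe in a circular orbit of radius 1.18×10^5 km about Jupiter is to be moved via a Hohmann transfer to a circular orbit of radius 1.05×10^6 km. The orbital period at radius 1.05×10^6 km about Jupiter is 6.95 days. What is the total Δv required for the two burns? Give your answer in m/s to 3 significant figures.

From Kepler's third law T² = 4π²r³/μ at r = 1.05×10^6 km, T = 6.95 days = 6.95 × 86400 s = 6.0048×10^5 s: μ = 4π²r³/T² = 1.26745×10^8 km³/s².
Semi-major axis of the transfer orbit: a_t = (1.180×10^5 + 1.050×10^6)/2 = 5.840×10^5 km.
At r₁ the circular-orbit speed is v₁ = √(μ/r₁) = 32.774 km/s.
On the transfer ellipse at r₁, vis-viva gives v_p = √[μ(2/r₁ − 1/a_t)] = 43.945 km/s.
First burn Δv₁ = |v_p − v₁| = 11.17 km/s.
At r₂, v₂ = √(μ/r₂) = 10.987 km/s.
Transfer-orbit speed at r₂: v_a = √[μ(2/r₂ − 1/a_t)] = 4.9386 km/s.
Second burn Δv₂ = |v₂ − v_a| = 6.048 km/s.
Total Δv = Δv₁ + Δv₂ = 17.22 km/s.

Δv = 17200 m/s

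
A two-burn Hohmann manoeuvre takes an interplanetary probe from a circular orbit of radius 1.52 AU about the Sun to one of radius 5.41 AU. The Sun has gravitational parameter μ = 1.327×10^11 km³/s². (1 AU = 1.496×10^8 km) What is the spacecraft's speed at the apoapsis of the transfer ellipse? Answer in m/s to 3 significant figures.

In km: r₁ = 1.52 × 1.496×10^8 = 2.27392×10^8 km; r₂ = 5.41 × 1.496×10^8 = 8.09336×10^8 km.
Transfer-ellipse semi-major axis a_t = (r₁ + r₂)/2 = (2.27392×10^8 + 8.09336×10^8)/2 = 5.18364×10^8 km.
At apoapsis, r = 8.09336×10^8 km.
From the vis-viva equation, v = √[μ(2/r − 1/a_t)] = 8.481 km/s.

v = 8480 m/s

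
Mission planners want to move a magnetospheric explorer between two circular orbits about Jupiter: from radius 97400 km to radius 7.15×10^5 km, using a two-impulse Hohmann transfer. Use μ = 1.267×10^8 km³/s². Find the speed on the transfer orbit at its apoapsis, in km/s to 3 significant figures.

Semi-major axis of the transfer orbit: a_t = (97400 + 7.150×10^5)/2 = 4.062×10^5 km.
The apoapsis of the transfer ellipse is at r = 7.150×10^5 km.
Applying v² = μ(2/r − 1/a_t): v = 6.518 km/s.

v = 6.52 km/s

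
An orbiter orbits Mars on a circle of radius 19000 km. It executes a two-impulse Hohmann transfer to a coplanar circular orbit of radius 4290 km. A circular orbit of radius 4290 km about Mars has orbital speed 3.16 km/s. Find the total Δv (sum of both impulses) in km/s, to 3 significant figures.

From the circular-orbit relation v² = μ/r at r = 4290 km: μ = v²r = (3.16)² × 4290 = 42838.2 km³/s².
Semi-major axis of the transfer orbit: a_t = (19000 + 4290)/2 = 11645 km.
Circular speed at r₁: v₁ = √(μ/r₁) = √(42838.2/19000) = 1.50155 km/s.
On the transfer ellipse at r₁, vis-viva equation gives v_a = √[μ(2/r₁ − 1/a_t)] = 0.911377 km/s.
First burn Δv₁ = |v_a − v₁| = 0.5902 km/s.
At r₂, v₂ = √(μ/r₂) = 3.1600 km/s.
Transfer-orbit speed at r₂: v_p = √[μ(2/r₂ − 1/a_t)] = 4.0364 km/s.
Second burn Δv₂ = |v₂ − v_p| = 0.8764 km/s.
Total Δv = Δv₁ + Δv₂ = 1.467 km/s.

Δv = 1.47 km/s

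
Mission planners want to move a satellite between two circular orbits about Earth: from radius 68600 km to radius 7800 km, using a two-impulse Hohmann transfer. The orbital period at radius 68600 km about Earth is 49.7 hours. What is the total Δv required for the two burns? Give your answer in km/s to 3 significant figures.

From Kepler's third law T² = 4π²r³/μ at r = 68600 km, T = 49.7 hours = 49.7 × 3600 s = 1.7892×10^5 s: μ = 4π²r³/T² = 3.98120×10^5 km³/s².
Transfer-ellipse semi-major axis a_t = (r₁ + r₂)/2 = (68600 + 7800)/2 = 38200 km.
At r₁ the circular-orbit speed is v₁ = √(μ/r₁) = 2.409 km/s.
Transfer-orbit speed at r₁ (vis-viva): v_a = √[μ(2/r₁ − 1/a_t)] = 1.089 km/s.
First burn Δv₁ = |v_a − v₁| = 1.320 km/s.
Circular speed at r₂: v₂ = √(μ/r₂) = 7.144 km/s.
Transfer-orbit speed at r₂: v_p = √[μ(2/r₂ − 1/a_t)] = 9.574 km/s.
Second burn Δv₂ = |v₂ − v_p| = 2.430 km/s.
Δv = Δv₁ + Δv₂ = 1.320 + 2.430 = 3.750 km/s.

Δv = 3.75 km/s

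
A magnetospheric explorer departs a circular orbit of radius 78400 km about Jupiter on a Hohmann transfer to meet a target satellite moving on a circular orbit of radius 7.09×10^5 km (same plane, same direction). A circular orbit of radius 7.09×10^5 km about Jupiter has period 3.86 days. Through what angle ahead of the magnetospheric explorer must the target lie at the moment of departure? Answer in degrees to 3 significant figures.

φ = 106°

From Kepler's third law T² = 4π²r³/μ at r = 7.09×10^5 km, T = 3.86 days = 3.86 × 86400 s = 3.33504×10^5 s: μ = 4π²r³/T² = 1.26502×10^8 km³/s².
Semi-major axis of the transfer orbit: a_t = (78400 + 7.090×10^5)/2 = 3.937×10^5 km.
The half-period of the transfer ellipse is t = π√(a_t³/μ) = 69000 s.
The target's mean motion on its circular orbit is ω₂ = √(μ/r₂³) = 1.884×10^-5 rad/s.
Angle swept by the target during transfer: ω₂·t = 1.300 rad = 74.48°.
Arrival is 180° from departure on the ellipse, so φ = 180° − 74.48° = 106°.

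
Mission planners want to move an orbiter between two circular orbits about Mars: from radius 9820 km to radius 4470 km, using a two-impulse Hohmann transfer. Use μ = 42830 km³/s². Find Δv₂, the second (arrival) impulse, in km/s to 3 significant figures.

The Hohmann ellipse has a_t = (r₁ + r₂)/2 = 7145 km.
On the circular orbit at r = 4470 km, v_c = √(μ/r) = 3.0954 km/s.
Vis-viva on the transfer ellipse at r = 4470 km gives v_t = √[μ(2/r − 1/a_t)] = 3.6289 km/s.
Δv₂ = |v_t − v_c| = |3.6289 − 3.0954| = 0.5335 km/s.

Δv₂ = 0.533 km/s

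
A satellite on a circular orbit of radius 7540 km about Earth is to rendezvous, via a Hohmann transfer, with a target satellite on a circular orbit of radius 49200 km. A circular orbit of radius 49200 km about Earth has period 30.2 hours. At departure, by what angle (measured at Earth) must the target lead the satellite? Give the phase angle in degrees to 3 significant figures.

φ = 101°

From Kepler's third law T² = 4π²r³/μ at r = 49200 km, T = 30.2 hours = 30.2 × 3600 s = 1.0872×10^5 s: μ = 4π²r³/T² = 3.97774×10^5 km³/s².
Semi-major axis of the transfer orbit: a_t = (7540 + 49200)/2 = 28370 km.
The half-period of the transfer ellipse is t = π√(a_t³/μ) = 23802 s.
Target angular speed ω₂ = √(μ/r₂³) = 5.7792×10^-5 rad/s.
Angle swept by the target during transfer: ω₂·t = 1.3756 rad = 78.82°.
The satellite traverses 180° on the transfer ellipse, so the target must lead by 180° − 78.82° = 101°.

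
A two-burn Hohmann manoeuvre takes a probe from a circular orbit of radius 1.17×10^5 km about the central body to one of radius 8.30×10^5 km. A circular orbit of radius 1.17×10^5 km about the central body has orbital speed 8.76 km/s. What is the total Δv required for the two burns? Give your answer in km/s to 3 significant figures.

Δv = 4.49 km/s

From the circular-orbit relation v² = μ/r at r = 1.17×10^5 km: μ = v²r = (8.76)² × 1.17×10^5 = 8.97830×10^6 km³/s².
Semi-major axis of the transfer orbit: a_t = (1.170×10^5 + 8.300×10^5)/2 = 4.735×10^5 km.
Circular speed at r₁: v₁ = √(μ/r₁) = √(8.97830×10^6/1.170×10^5) = 8.7600 km/s.
On the transfer ellipse at r₁, v² = μ(2/r − 1/a) gives v_p = √[μ(2/r₁ − 1/a_t)] = 11.598 km/s.
First burn Δv₁ = |v_p − v₁| = 2.838 km/s.
Circular speed at r₂: v₂ = √(μ/r₂) = 3.289 km/s.
Transfer-orbit speed at r₂: v_a = √[μ(2/r₂ − 1/a_t)] = 1.635 km/s.
Second burn Δv₂ = |v₂ − v_a| = 1.654 km/s.
Total Δv = Δv₁ + Δv₂ = 4.492 km/s.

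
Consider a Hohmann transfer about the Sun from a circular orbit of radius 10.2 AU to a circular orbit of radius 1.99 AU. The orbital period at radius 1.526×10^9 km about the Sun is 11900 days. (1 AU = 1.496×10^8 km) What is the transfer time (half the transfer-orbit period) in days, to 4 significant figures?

From Kepler's third law T² = 4π²r³/μ at r = 1.526×10^9 km, T = 11900 days = 11900 × 86400 s = 1.02816×10^9 s: μ = 4π²r³/T² = 1.32709×10^11 km³/s².
In km: r₁ = 10.2 × 1.496×10^8 = 1.52592×10^9 km; r₂ = 1.99 × 1.496×10^8 = 2.97704×10^8 km.
Semi-major axis of the transfer orbit: a_t = (1.52592×10^9 + 2.97704×10^8)/2 = 9.11812×10^8 km.
Transfer time t = π√(a_t³/μ) = π√((9.11812×10^8)³ / 1.32709×10^11) = 2.374×10^8 s.
Converting: 2.374×10^8 s ÷ 86400 s/day = 2748 days.

t = 2748 days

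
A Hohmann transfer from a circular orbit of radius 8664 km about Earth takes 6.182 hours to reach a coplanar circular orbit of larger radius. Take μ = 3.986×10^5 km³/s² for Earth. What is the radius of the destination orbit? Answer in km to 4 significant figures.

r₂ = 45630 km

Transfer time t = 6.182 hours = 22255.2 s, and t = π√(a_t³/μ).
So a_t = (μ t²/π²)^(1/3) = (3.986×10^5 × (22255.2)² / π²)^(1/3) = 27146 km.
Since a_t = (r₁ + r₂)/2, r₂ = 2a_t − r₁ = 2×27146 − 8664 = 45628 km.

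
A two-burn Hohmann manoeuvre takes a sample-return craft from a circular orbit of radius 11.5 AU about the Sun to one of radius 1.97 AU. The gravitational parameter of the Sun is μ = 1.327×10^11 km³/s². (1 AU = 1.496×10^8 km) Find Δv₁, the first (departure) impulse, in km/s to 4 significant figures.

In km: r₁ = 11.5 × 1.496×10^8 = 1.7204×10^9 km; r₂ = 1.97 × 1.496×10^8 = 2.94712×10^8 km.
Transfer-ellipse semi-major axis a_t = (r₁ + r₂)/2 = (1.7204×10^9 + 2.94712×10^8)/2 = 1.007556×10^9 km.
On the circular orbit at r = 1.7204×10^9 km, v_c = √(μ/r) = 8.783 km/s.
Vis-viva on the transfer ellipse at r = 1.7204×10^9 km gives v_t = √[μ(2/r − 1/a_t)] = 4.750 km/s.
Δv₁ = |v_t − v_c| = |4.750 − 8.783| = 4.033 km/s.

Δv₁ = 4.033 km/s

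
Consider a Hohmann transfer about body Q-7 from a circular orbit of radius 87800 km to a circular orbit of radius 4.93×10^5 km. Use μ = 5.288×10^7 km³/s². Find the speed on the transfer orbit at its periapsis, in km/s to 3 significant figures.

v = 32.0 km/s

Transfer-ellipse semi-major axis a_t = (r₁ + r₂)/2 = (87800 + 4.930×10^5)/2 = 2.904×10^5 km.
At periapsis, r = 87800 km.
Vis-viva: v = √[μ(2/r − 1/a_t)] = √[5.288×10^7 × (2/87800 − 1/2.904×10^5)] = 31.98 km/s.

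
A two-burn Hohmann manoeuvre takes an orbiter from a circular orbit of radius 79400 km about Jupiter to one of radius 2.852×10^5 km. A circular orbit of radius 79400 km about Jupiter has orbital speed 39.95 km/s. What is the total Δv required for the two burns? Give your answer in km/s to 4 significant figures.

From the circular-orbit relation v² = μ/r at r = 79400 km: μ = v²r = (39.95)² × 79400 = 1.26723×10^8 km³/s².
Transfer-ellipse semi-major axis a_t = (r₁ + r₂)/2 = (79400 + 2.852×10^5)/2 = 1.823×10^5 km.
At r₁ the circular-orbit speed is v₁ = √(μ/r₁) = 39.95 km/s.
Transfer-orbit speed at r₁ (v² = μ(2/r − 1/a)): v_p = √[μ(2/r₁ − 1/a_t)] = 49.97 km/s.
First burn Δv₁ = |v_p − v₁| = 10.02 km/s.
At r₂, v₂ = √(μ/r₂) = 21.079 km/s.
Transfer-orbit speed at r₂: v_a = √[μ(2/r₂ − 1/a_t)] = 13.911 km/s.
Second burn Δv₂ = |v₂ − v_a| = 7.168 km/s.
Δv = Δv₁ + Δv₂ = 10.02 + 7.168 = 17.19 km/s.

Δv = 17.19 km/s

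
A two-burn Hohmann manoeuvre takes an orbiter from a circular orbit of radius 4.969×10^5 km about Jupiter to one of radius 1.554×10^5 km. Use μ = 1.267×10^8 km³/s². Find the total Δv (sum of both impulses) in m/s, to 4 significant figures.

The Hohmann ellipse has a_t = (r₁ + r₂)/2 = 3.2615×10^5 km.
Circular speed at r₁: v₁ = √(μ/r₁) = √(1.267×10^8/4.969×10^5) = 15.968 km/s.
Transfer-orbit speed at r₁ (vis-viva): v_a = √[μ(2/r₁ − 1/a_t)] = 11.022 km/s.
First burn Δv₁ = |v_a − v₁| = 4.946 km/s.
Circular speed at r₂: v₂ = √(μ/r₂) = 28.5537 km/s.
Transfer-orbit speed at r₂: v_p = √[μ(2/r₂ − 1/a_t)] = 35.2443 km/s.
Second burn Δv₂ = |v₂ − v_p| = 6.691 km/s.
Δv = Δv₁ + Δv₂ = 4.946 + 6.691 = 11.64 km/s.

Δv = 11640 m/s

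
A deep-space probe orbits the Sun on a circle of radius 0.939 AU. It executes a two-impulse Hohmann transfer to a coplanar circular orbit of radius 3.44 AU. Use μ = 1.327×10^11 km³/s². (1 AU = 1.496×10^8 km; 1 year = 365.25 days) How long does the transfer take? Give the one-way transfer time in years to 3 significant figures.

In km: r₁ = 0.939 × 1.496×10^8 = 1.404744×10^8 km; r₂ = 3.44 × 1.496×10^8 = 5.14624×10^8 km.
Transfer-ellipse semi-major axis a_t = (r₁ + r₂)/2 = (1.404744×10^8 + 5.14624×10^8)/2 = 3.275492×10^8 km.
By Kepler's third law the transfer-orbit period is T = 2π√(a_t³/μ), so t = T/2 = 5.112×10^7 s.
Converting: 5.112×10^7 s ÷ 3.15576×10^7 s/year (365.25 × 86400) = 1.62 years.

t = 1.62 years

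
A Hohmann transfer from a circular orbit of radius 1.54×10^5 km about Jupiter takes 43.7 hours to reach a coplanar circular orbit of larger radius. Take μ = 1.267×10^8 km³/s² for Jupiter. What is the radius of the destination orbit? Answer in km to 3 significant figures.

Transfer time t = 43.7 hours = 1.5732×10^5 s, and t = π√(a_t³/μ).
So a_t = (μ t²/π²)^(1/3) = (1.267×10^8 × (1.5732×10^5)² / π²)^(1/3) = 6.8236×10^5 km.
Since a_t = (r₁ + r₂)/2, r₂ = 2a_t − r₁ = 2×6.8236×10^5 − 1.540×10^5 = 1.21072×10^6 km.

r₂ = 1.21×10^6 km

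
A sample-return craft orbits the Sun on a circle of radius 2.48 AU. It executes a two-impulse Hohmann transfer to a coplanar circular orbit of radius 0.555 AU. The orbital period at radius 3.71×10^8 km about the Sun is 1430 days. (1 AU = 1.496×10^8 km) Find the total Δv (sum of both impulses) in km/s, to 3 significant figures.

Δv = 18.6 km/s

From Kepler's third law T² = 4π²r³/μ at r = 3.71×10^8 km, T = 1430 days = 1430 × 86400 s = 1.23552×10^8 s: μ = 4π²r³/T² = 1.32063×10^11 km³/s².
In km: r₁ = 2.48 × 1.496×10^8 = 3.71008×10^8 km; r₂ = 0.555 × 1.496×10^8 = 8.3028×10^7 km.
Semi-major axis of the transfer orbit: a_t = (3.71008×10^8 + 8.3028×10^7)/2 = 2.27018×10^8 km.
Circular speed at r₁: v₁ = √(μ/r₁) = √(1.32063×10^11/3.71008×10^8) = 18.867 km/s.
On the transfer ellipse at r₁, vis-viva gives v_a = √[μ(2/r₁ − 1/a_t)] = 11.410 km/s.
First burn Δv₁ = |v_a − v₁| = 7.457 km/s.
Circular speed at r₂: v₂ = √(μ/r₂) = 39.88 km/s.
Transfer-orbit speed at r₂: v_p = √[μ(2/r₂ − 1/a_t)] = 50.98 km/s.
Second burn Δv₂ = |v₂ − v_p| = 11.10 km/s.
Δv = Δv₁ + Δv₂ = 7.457 + 11.10 = 18.56 km/s.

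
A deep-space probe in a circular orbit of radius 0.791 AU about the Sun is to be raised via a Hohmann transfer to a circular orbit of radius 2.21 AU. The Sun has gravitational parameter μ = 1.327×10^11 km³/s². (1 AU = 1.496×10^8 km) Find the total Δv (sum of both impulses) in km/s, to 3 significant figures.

Δv = 12.6 km/s

In km: r₁ = 0.791 × 1.496×10^8 = 1.183336×10^8 km; r₂ = 2.21 × 1.496×10^8 = 3.30616×10^8 km.
Semi-major axis of the transfer orbit: a_t = (1.183336×10^8 + 3.30616×10^8)/2 = 2.244748×10^8 km.
At r₁ the circular-orbit speed is v₁ = √(μ/r₁) = 33.4874 km/s.
Transfer-orbit speed at r₁ (vis-viva equation): v_p = √[μ(2/r₁ − 1/a_t)] = 40.6405 km/s.
First burn Δv₁ = |v_p − v₁| = 7.153 km/s.
At r₂, v₂ = √(μ/r₂) = 20.034 km/s.
Transfer-orbit speed at r₂: v_a = √[μ(2/r₂ − 1/a_t)] = 14.546 km/s.
Second burn Δv₂ = |v₂ − v_a| = 5.488 km/s.
Δv = Δv₁ + Δv₂ = 7.153 + 5.488 = 12.64 km/s.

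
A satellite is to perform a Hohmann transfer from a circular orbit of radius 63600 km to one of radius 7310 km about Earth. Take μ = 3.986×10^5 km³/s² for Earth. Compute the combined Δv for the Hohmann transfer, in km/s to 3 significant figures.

Semi-major axis of the transfer orbit: a_t = (63600 + 7310)/2 = 35455 km.
At r₁ the circular-orbit speed is v₁ = √(μ/r₁) = 2.50346 km/s.
On the transfer ellipse at r₁, vis-viva gives v_a = √[μ(2/r₁ − 1/a_t)] = 1.13674 km/s.
First burn Δv₁ = |v_a − v₁| = 1.36672 km/s.
Circular speed at r₂: v₂ = √(μ/r₂) = 7.38431 km/s.
Transfer-orbit speed at r₂: v_p = √[μ(2/r₂ − 1/a_t)] = 9.89008 km/s.
Second burn Δv₂ = |v₂ − v_p| = 2.50577 km/s.
Δv = Δv₁ + Δv₂ = 1.36672 + 2.50577 = 3.872 km/s.

Δv = 3.87 km/s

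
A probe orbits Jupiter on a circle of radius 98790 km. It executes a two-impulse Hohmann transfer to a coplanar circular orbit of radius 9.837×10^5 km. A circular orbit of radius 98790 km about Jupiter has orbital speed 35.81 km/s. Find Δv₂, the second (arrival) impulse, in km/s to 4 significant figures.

From the circular-orbit relation v² = μ/r at r = 98790 km: μ = v²r = (35.81)² × 98790 = 1.26684×10^8 km³/s².
Semi-major axis of the transfer orbit: a_t = (98790 + 9.837×10^5)/2 = 5.41245×10^5 km.
On the circular orbit at r = 9.837×10^5 km, v_c = √(μ/r) = 11.348 km/s.
Transfer-orbit speed at the same r (vis-viva, a = a_t): v_t = √[μ(2/r − 1/a_t)] = 4.8483 km/s.
Δv₂ = |v_t − v_c| = |4.8483 − 11.348| = 6.500 km/s.

Δv₂ = 6.500 km/s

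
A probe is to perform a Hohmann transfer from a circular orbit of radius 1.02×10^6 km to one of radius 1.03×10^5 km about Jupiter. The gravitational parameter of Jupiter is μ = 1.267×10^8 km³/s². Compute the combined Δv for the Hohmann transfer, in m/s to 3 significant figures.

Δv = 18600 m/s

The Hohmann ellipse has a_t = (r₁ + r₂)/2 = 5.615×10^5 km.
Circular speed at r₁: v₁ = √(μ/r₁) = √(1.267×10^8/1.020×10^6) = 11.145 km/s.
Transfer-orbit speed at r₁ (vis-viva): v_a = √[μ(2/r₁ − 1/a_t)] = 4.7734 km/s.
First burn Δv₁ = |v_a − v₁| = 6.372 km/s.
Circular speed at r₂: v₂ = √(μ/r₂) = 35.07 km/s.
Transfer-orbit speed at r₂: v_p = √[μ(2/r₂ − 1/a_t)] = 47.27 km/s.
Second burn Δv₂ = |v₂ − v_p| = 12.20 km/s.
Δv = Δv₁ + Δv₂ = 6.372 + 12.20 = 18.57 km/s.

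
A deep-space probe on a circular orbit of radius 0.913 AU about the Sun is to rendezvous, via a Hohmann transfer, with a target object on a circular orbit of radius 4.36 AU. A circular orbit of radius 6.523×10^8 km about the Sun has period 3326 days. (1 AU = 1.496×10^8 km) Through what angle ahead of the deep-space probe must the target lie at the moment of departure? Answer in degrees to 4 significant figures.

From Kepler's third law T² = 4π²r³/μ at r = 6.523×10^8 km, T = 3326 days = 3326 × 86400 s = 2.873664×10^8 s: μ = 4π²r³/T² = 1.32687×10^11 km³/s².
In km: r₁ = 0.913 × 1.496×10^8 = 1.365848×10^8 km; r₂ = 4.36 × 1.496×10^8 = 6.52256×10^8 km.
The Hohmann ellipse has a_t = (r₁ + r₂)/2 = 3.944204×10^8 km.
Transfer time t = π√(a_t³/μ) = 6.7558×10^7 s.
Target angular speed ω₂ = √(μ/r₂³) = 2.1867×10^-8 rad/s.
Angle swept by the target during transfer: ω₂·t = 1.4773 rad = 84.64°.
Arrival is 180° from departure on the ellipse, so φ = 180° − 84.64° = 95.36°.

φ = 95.36°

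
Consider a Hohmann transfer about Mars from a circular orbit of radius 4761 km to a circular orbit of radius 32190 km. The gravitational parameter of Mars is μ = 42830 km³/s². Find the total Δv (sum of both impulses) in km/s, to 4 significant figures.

Semi-major axis of the transfer orbit: a_t = (4761 + 32190)/2 = 18475.5 km.
Circular speed at r₁: v₁ = √(μ/r₁) = √(42830/4761) = 2.9993 km/s.
On the transfer ellipse at r₁, vis-viva gives v_p = √[μ(2/r₁ − 1/a_t)] = 3.9590 km/s.
First burn Δv₁ = |v_p − v₁| = 0.9597 km/s.
At r₂, v₂ = √(μ/r₂) = 1.15349 km/s.
Transfer-orbit speed at r₂: v_a = √[μ(2/r₂ − 1/a_t)] = 0.585551 km/s.
Second burn Δv₂ = |v₂ − v_a| = 0.5679 km/s.
Δv = Δv₁ + Δv₂ = 0.9597 + 0.5679 = 1.528 km/s.

Δv = 1.528 km/s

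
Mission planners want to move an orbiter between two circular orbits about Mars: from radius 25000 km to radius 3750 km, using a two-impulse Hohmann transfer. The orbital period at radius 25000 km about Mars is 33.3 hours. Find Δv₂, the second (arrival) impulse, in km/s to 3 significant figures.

From Kepler's third law T² = 4π²r³/μ at r = 25000 km, T = 33.3 hours = 33.3 × 3600 s = 1.1988×10^5 s: μ = 4π²r³/T² = 42922.6 km³/s².
The Hohmann ellipse has a_t = (r₁ + r₂)/2 = 14375 km.
Circular speed at r = 3750 km: v_c = √(μ/r) = 3.3832 km/s.
Transfer-orbit speed at the same r (vis-viva, a = a_t): v_t = √[μ(2/r − 1/a_t)] = 4.4616 km/s.
Δv₂ = |v_t − v_c| = |4.4616 − 3.3832| = 1.078 km/s.

Δv₂ = 1.08 km/s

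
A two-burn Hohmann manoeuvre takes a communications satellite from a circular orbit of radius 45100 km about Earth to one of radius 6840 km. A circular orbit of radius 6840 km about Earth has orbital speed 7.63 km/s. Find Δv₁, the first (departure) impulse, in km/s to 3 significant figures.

From the circular-orbit relation v² = μ/r at r = 6840 km: μ = v²r = (7.63)² × 6840 = 3.98204×10^5 km³/s².
Semi-major axis of the transfer orbit: a_t = (45100 + 6840)/2 = 25970 km.
Circular speed at r = 45100 km: v_c = √(μ/r) = 2.971 km/s.
Transfer-orbit speed at the same r (vis-viva, a = a_t): v_t = √[μ(2/r − 1/a_t)] = 1.525 km/s.
Δv₁ = |v_t − v_c| = |1.525 − 2.971| = 1.446 km/s.

Δv₁ = 1.45 km/s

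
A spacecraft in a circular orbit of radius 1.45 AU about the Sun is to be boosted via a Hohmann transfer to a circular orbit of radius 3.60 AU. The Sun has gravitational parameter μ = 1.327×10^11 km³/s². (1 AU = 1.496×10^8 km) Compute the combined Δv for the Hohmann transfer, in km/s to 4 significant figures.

Δv = 8.601 km/s

In km: r₁ = 1.45 × 1.496×10^8 = 2.1692×10^8 km; r₂ = 3.60 × 1.496×10^8 = 5.3856×10^8 km.
Semi-major axis of the transfer orbit: a_t = (2.1692×10^8 + 5.3856×10^8)/2 = 3.7774×10^8 km.
At r₁ the circular-orbit speed is v₁ = √(μ/r₁) = 24.734 km/s.
Transfer-orbit speed at r₁ (vis-viva): v_p = √[μ(2/r₁ − 1/a_t)] = 29.533 km/s.
First burn Δv₁ = |v_p − v₁| = 4.799 km/s.
Circular speed at r₂: v₂ = √(μ/r₂) = 15.697 km/s.
Transfer-orbit speed at r₂: v_a = √[μ(2/r₂ − 1/a_t)] = 11.895 km/s.
Second burn Δv₂ = |v₂ − v_a| = 3.802 km/s.
Total Δv = Δv₁ + Δv₂ = 8.601 km/s.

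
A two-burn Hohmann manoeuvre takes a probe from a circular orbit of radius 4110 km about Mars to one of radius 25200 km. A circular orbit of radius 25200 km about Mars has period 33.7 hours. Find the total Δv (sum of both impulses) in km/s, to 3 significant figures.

From Kepler's third law T² = 4π²r³/μ at r = 25200 km, T = 33.7 hours = 33.7 × 3600 s = 1.2132×10^5 s: μ = 4π²r³/T² = 42923.6 km³/s².
Transfer-ellipse semi-major axis a_t = (r₁ + r₂)/2 = (4110 + 25200)/2 = 14655 km.
At r₁ the circular-orbit speed is v₁ = √(μ/r₁) = 3.232 km/s.
Transfer-orbit speed at r₁ (vis-viva): v_p = √[μ(2/r₁ − 1/a_t)] = 4.238 km/s.
First burn Δv₁ = |v_p − v₁| = 1.006 km/s.
At r₂, v₂ = √(μ/r₂) = 1.30511 km/s.
Transfer-orbit speed at r₂: v_a = √[μ(2/r₂ − 1/a_t)] = 0.691156 km/s.
Second burn Δv₂ = |v₂ − v_a| = 0.6140 km/s.
Total Δv = Δv₁ + Δv₂ = 1.620 km/s.

Δv = 1.62 km/s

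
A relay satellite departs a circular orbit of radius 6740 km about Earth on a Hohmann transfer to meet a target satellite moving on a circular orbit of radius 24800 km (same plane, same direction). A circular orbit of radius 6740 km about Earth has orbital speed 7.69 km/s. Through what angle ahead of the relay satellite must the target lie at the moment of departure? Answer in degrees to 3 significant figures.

φ = 88.7°

From the circular-orbit relation v² = μ/r at r = 6740 km: μ = v²r = (7.69)² × 6740 = 3.98577×10^5 km³/s².
Semi-major axis of the transfer orbit: a_t = (6740 + 24800)/2 = 15770 km.
Transfer time t = π√(a_t³/μ) = 9854.6 s.
The target's mean motion on its circular orbit is ω₂ = √(μ/r₂³) = 1.6165×10^-4 rad/s.
Angle swept by the target during transfer: ω₂·t = 1.593 rad = 91.27°.
Arrival is 180° from departure on the ellipse, so φ = 180° − 91.27° = 88.7°.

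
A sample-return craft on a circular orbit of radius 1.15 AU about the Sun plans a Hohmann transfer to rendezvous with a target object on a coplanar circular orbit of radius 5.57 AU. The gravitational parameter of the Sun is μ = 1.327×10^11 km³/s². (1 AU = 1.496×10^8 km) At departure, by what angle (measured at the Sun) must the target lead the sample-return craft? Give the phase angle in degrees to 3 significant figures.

φ = 95.7°

In km: r₁ = 1.15 × 1.496×10^8 = 1.7204×10^8 km; r₂ = 5.57 × 1.496×10^8 = 8.33272×10^8 km.
Transfer-ellipse semi-major axis a_t = (r₁ + r₂)/2 = (1.7204×10^8 + 8.33272×10^8)/2 = 5.02656×10^8 km.
Transfer time t = π√(a_t³/μ) = 9.7190×10^7 s.
The target's mean motion on its circular orbit is ω₂ = √(μ/r₂³) = 1.5145×10^-8 rad/s.
Angle swept by the target during transfer: ω₂·t = 1.4719 rad = 84.33°.
Arrival is 180° from departure on the ellipse, so φ = 180° − 84.33° = 95.7°.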